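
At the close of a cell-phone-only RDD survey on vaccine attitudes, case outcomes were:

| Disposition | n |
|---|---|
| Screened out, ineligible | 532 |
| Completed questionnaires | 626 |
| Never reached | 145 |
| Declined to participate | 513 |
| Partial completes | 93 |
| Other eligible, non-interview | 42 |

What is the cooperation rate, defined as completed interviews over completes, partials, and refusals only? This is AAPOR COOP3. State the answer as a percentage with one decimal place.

50.8%

Num = 626
Denom = 626 + 93 + 513 = 1232
COOP3 = 626 / 1232 = 0.5081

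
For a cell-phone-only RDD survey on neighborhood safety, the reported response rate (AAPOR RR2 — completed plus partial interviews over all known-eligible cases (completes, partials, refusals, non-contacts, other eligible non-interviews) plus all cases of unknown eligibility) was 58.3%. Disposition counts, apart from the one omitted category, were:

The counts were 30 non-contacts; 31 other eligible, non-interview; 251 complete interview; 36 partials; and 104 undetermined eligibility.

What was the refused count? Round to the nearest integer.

Numerator → 251 + 36 = 287
RR2 = 287 / D = 0.583
D = 287 / 0.583 = 492.3
Rest of base = 452
refused = 492.3 − 452 ≈ 40

40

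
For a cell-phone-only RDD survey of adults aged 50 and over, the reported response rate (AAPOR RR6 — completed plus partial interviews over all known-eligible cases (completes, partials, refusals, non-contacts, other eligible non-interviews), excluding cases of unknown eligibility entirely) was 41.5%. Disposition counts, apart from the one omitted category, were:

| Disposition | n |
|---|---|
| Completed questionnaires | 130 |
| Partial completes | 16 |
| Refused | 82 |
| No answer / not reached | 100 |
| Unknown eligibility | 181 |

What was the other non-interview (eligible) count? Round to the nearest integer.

24

Num → 130 + 16 = 146
RR6 = 146 / D = 0.415
D = 146 / 0.415 = 351.8
Remaining denominator categories sum to 328
other non-interview (eligible) = 351.8 − 328 ≈ 24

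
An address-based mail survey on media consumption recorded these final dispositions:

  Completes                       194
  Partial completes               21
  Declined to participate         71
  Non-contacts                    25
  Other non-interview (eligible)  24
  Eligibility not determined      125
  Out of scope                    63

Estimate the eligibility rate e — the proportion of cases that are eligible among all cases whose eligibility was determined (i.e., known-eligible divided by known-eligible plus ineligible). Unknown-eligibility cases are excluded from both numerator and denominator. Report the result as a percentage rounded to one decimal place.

84.2%

Eligible (known) = 194 + 21 + 71 + 25 + 24 = 335
e = 335 / (335 + 63) = 335 / 398 = 0.8417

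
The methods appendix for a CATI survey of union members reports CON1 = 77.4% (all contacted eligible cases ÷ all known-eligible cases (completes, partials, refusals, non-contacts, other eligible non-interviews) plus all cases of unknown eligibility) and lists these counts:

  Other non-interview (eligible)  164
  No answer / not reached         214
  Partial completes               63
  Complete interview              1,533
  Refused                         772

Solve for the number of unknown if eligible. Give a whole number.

525

Numerator: 1533 + 63 + 772 + 164 = 2532
CON1 = 2532 / D = 0.774
D = 2532 / 0.774 = 3271.3
Rest of base = 2746
unknown if eligible = 3271.3 − 2746 ≈ 525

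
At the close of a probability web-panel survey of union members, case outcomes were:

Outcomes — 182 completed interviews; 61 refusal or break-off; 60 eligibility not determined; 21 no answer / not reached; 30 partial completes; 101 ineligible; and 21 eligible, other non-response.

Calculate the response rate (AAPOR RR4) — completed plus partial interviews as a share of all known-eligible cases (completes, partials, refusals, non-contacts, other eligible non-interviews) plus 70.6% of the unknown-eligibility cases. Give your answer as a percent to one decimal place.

Top → 182 + 30 = 212
Known eligible → 182 + 30 + 61 + 21 + 21 = 315
e × U → 0.7060 × 60 = 42.36
Base → 315 + 42.36 = 357.36
RR4 = 212 / 357.36 = 0.5932

59.3%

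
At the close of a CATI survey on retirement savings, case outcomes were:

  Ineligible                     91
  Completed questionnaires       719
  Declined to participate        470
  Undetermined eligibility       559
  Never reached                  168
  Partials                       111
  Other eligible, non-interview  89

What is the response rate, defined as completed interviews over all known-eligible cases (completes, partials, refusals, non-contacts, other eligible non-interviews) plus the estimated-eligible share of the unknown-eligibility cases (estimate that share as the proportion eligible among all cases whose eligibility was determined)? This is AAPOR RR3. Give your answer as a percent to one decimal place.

34.5%

Num: 719
Determined eligible: 719 + 111 + 470 + 168 + 89 = 1557
e = 1557 / (1557 + 91) = 1557 / 1648 = 0.9448
Eligible share of unknowns: 0.9448 × 559 = 528.14
Denominator: 1557 + 528.14 = 2085.14
RR3 = 719 / 2085.14 = 0.3448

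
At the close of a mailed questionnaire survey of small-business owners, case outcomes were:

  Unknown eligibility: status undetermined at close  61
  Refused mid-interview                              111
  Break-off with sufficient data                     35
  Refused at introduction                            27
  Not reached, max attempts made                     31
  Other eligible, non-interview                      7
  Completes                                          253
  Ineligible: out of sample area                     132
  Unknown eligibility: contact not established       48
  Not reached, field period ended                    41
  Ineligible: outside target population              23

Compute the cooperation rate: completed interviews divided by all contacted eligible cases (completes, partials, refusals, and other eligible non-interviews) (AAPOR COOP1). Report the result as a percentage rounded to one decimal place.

Declined to participate = 27 + 111 = 138
No answer / not reached = 41 + 31 = 72
Undetermined eligibility = 48 + 61 = 109
Not eligible = 23 + 132 = 155
Num → 253
Base → 253 + 35 + 138 + 7 = 433
COOP1 = 253 / 433 = 0.5843

58.4%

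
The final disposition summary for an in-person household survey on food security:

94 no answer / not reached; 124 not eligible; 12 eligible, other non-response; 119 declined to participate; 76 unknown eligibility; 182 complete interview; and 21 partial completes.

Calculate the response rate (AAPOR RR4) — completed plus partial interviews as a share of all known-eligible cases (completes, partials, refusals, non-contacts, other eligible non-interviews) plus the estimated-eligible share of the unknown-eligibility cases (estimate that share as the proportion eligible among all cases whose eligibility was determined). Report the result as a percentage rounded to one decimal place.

Top → 182 + 21 = 203
Known eligible → 182 + 21 + 119 + 94 + 12 = 428
e = 428 / (428 + 124) = 428 / 552 = 0.7754
Estimated eligible among unknowns → 0.7754 × 76 = 58.93
Denominator → 428 + 58.93 = 486.93
RR4 = 203 / 486.93 = 0.4169

41.7%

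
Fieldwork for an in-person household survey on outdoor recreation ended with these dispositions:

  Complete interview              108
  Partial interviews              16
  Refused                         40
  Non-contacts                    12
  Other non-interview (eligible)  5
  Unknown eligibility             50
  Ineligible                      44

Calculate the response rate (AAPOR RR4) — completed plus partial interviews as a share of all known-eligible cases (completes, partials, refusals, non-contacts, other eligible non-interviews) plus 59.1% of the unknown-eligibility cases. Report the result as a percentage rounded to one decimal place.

58.9%

Top: 108 + 16 = 124
Determined eligible: 108 + 16 + 40 + 12 + 5 = 181
e × U: 0.5910 × 50 = 29.55
Denominator: 181 + 29.55 = 210.55
RR4 = 124 / 210.55 = 0.5889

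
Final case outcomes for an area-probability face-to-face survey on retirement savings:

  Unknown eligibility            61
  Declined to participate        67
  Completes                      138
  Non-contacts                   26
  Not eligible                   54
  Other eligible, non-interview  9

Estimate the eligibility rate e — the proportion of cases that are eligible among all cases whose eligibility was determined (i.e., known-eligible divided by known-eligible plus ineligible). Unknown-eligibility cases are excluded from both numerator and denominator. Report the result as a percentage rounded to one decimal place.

Known eligible: 138 + 67 + 26 + 9 = 240
e = 240 / (240 + 54) = 240 / 294 = 0.8163

81.6%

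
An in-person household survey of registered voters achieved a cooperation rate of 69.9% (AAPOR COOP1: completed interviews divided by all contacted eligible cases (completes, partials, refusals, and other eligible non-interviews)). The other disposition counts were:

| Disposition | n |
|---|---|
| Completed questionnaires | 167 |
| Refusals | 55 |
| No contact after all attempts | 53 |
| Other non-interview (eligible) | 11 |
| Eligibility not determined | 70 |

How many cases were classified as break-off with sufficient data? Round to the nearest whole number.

COOP1 = 167 / D = 0.699
D = 167 / 0.699 = 238.9
Other denominator terms total 233
break-off with sufficient data = 238.9 − 233 ≈ 6

6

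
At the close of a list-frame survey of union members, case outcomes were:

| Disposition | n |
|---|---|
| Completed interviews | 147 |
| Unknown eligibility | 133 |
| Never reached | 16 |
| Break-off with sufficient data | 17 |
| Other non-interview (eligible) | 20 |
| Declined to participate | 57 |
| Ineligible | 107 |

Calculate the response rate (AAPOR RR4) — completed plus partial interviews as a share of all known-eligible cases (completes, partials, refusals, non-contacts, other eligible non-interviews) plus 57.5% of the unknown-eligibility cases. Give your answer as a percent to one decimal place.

49.2%

Numerator = 147 + 17 = 164
Eligible (known) = 147 + 17 + 57 + 16 + 20 = 257
Eligible share of unknowns = 0.5750 × 133 = 76.47
Denominator = 257 + 76.47 = 333.47
RR4 = 164 / 333.47 = 0.4918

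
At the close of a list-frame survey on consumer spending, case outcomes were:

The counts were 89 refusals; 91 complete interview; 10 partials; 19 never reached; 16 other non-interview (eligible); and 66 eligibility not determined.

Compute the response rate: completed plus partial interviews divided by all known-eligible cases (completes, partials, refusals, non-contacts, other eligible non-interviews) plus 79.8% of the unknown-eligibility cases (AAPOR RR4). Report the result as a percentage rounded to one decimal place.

Top: 91 + 10 = 101
Eligible (known): 91 + 10 + 89 + 19 + 16 = 225
e × U: 0.7980 × 66 = 52.67
Denominator: 225 + 52.67 = 277.67
RR4 = 101 / 277.67 = 0.3637

36.4%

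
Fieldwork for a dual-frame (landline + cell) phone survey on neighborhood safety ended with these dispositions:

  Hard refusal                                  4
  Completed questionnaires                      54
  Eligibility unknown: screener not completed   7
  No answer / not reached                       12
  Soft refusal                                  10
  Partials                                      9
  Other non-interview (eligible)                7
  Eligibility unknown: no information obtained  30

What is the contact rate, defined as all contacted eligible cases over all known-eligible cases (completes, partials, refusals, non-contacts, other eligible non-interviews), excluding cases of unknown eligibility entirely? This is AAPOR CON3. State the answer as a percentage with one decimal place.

Declined to participate = 4 + 10 = 14
Unknown if eligible = 7 + 30 = 37
Numerator = 54 + 9 + 14 + 7 = 84
Denominator = 54 + 9 + 14 + 12 + 7 = 96
CON3 = 84 / 96 = 0.8750

87.5%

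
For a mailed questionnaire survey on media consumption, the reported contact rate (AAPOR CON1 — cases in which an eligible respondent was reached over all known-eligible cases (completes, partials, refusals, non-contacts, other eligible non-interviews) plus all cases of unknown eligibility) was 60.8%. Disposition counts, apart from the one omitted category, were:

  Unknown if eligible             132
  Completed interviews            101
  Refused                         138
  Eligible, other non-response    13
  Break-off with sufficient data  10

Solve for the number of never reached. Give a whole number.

37

Num = 101 + 10 + 138 + 13 = 262
CON1 = 262 / D = 0.608
D = 262 / 0.608 = 430.9
Remaining denominator categories sum to 394
never reached = 430.9 − 394 ≈ 37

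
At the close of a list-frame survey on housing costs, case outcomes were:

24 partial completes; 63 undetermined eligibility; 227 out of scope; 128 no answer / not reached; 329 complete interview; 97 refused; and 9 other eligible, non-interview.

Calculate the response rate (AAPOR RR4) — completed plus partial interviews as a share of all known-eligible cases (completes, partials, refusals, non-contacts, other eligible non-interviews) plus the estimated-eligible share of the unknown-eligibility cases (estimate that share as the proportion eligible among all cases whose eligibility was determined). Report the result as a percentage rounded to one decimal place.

55.8%

Num → 329 + 24 = 353
Eligible (known) → 329 + 24 + 97 + 128 + 9 = 587
e = 587 / (587 + 227) = 587 / 814 = 0.7211
Eligible share of unknowns → 0.7211 × 63 = 45.43
Denominator → 587 + 45.43 = 632.43
RR4 = 353 / 632.43 = 0.5582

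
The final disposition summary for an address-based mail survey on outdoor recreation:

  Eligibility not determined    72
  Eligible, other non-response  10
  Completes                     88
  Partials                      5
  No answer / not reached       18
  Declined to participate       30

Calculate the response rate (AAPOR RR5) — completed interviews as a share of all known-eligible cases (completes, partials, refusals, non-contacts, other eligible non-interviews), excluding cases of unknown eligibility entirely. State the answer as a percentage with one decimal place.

58.3%

Top → 88
Denominator → 88 + 5 + 30 + 18 + 10 = 151
RR5 = 88 / 151 = 0.5828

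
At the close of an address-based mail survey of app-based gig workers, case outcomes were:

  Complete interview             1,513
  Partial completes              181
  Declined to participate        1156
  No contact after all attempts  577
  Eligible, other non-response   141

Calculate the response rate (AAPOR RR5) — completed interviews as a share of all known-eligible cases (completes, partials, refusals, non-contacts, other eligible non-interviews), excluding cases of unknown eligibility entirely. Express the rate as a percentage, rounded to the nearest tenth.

42.4%

Num = 1513
Base = 1513 + 181 + 1156 + 577 + 141 = 3568
RR5 = 1513 / 3568 = 0.4240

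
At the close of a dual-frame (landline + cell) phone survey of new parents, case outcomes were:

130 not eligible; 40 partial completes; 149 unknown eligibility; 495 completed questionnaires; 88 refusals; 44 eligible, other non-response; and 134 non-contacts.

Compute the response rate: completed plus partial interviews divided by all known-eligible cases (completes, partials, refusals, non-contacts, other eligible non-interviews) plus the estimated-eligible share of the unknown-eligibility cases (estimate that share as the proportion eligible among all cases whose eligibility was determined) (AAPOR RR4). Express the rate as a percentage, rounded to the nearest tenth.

Num = 495 + 40 = 535
Known eligible = 495 + 40 + 88 + 134 + 44 = 801
e = 801 / (801 + 130) = 801 / 931 = 0.8604
Eligible share of unknowns = 0.8604 × 149 = 128.20
Denominator = 801 + 128.20 = 929.20
RR4 = 535 / 929.20 = 0.5758

57.6%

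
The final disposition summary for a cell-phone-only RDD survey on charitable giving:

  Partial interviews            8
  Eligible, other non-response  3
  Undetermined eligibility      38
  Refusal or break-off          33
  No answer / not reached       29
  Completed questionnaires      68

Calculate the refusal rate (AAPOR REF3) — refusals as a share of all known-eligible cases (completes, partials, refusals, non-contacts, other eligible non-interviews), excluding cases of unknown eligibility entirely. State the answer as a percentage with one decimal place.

23.4%

Top → 33
Base → 68 + 8 + 33 + 29 + 3 = 141
REF3 = 33 / 141 = 0.2340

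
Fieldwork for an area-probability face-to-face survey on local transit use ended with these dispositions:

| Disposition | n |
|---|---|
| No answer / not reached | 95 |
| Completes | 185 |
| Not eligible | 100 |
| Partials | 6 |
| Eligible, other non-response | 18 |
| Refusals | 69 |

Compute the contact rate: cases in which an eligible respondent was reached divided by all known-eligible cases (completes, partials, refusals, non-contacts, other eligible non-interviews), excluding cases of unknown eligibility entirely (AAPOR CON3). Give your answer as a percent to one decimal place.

74.5%

Top → 185 + 6 + 69 + 18 = 278
Denom → 185 + 6 + 69 + 95 + 18 = 373
CON3 = 278 / 373 = 0.7453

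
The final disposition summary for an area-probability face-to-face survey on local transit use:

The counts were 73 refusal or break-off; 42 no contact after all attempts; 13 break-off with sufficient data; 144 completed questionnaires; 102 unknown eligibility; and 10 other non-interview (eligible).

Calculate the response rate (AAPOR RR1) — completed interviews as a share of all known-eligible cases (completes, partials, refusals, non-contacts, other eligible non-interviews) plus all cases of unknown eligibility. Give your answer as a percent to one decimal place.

37.5%

Top → 144
Denom → 144 + 13 + 73 + 42 + 10 + 102 = 384
RR1 = 144 / 384 = 0.3750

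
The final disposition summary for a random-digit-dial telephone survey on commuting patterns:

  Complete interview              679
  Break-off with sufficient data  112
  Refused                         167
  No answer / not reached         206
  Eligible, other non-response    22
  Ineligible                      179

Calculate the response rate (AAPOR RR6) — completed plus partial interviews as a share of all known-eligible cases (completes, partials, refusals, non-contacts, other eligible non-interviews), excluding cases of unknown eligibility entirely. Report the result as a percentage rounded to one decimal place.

66.7%

Num = 679 + 112 = 791
Denominator = 679 + 112 + 167 + 206 + 22 = 1186
RR6 = 791 / 1186 = 0.6669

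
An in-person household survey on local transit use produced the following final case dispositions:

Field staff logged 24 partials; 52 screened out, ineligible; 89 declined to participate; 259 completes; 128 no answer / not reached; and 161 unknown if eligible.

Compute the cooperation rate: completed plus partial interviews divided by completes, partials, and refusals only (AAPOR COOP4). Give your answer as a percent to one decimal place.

76.1%

Numerator = 259 + 24 = 283
Denominator = 259 + 24 + 89 = 372
COOP4 = 283 / 372 = 0.7608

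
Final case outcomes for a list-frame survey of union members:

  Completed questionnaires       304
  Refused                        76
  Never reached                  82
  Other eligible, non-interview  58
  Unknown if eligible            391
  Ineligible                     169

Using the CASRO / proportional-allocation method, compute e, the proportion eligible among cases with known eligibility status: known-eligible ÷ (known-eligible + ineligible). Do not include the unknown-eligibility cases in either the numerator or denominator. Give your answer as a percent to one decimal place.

Determined eligible: 304 + 76 + 82 + 58 = 520
e = 520 / (520 + 169) = 520 / 689 = 0.7547

75.5%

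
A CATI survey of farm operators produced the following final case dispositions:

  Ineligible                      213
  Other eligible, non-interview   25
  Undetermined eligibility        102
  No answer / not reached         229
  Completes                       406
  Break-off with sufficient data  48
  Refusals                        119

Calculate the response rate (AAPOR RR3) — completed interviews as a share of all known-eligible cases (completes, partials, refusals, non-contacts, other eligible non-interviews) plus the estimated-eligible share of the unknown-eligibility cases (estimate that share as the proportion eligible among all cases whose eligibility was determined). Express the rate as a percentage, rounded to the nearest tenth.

Num → 406
Determined eligible → 406 + 48 + 119 + 229 + 25 = 827
e = 827 / (827 + 213) = 827 / 1040 = 0.7952
Estimated eligible among unknowns → 0.7952 × 102 = 81.11
Base → 827 + 81.11 = 908.11
RR3 = 406 / 908.11 = 0.4471

44.7%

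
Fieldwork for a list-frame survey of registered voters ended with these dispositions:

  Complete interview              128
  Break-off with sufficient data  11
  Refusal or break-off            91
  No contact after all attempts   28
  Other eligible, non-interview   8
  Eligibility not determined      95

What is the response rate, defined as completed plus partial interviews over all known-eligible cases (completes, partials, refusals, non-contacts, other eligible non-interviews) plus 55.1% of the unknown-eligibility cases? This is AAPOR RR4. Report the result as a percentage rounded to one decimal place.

43.7%

Numerator: 128 + 11 = 139
Eligible (known): 128 + 11 + 91 + 28 + 8 = 266
e × U: 0.5510 × 95 = 52.35
Denominator: 266 + 52.35 = 318.35
RR4 = 139 / 318.35 = 0.4366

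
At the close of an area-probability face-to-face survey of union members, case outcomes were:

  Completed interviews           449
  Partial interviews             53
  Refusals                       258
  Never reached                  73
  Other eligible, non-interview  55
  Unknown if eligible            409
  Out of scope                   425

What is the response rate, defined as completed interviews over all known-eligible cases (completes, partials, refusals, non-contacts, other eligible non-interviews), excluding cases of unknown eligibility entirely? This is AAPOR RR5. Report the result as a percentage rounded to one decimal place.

Top → 449
Base → 449 + 53 + 258 + 73 + 55 = 888
RR5 = 449 / 888 = 0.5056

50.6%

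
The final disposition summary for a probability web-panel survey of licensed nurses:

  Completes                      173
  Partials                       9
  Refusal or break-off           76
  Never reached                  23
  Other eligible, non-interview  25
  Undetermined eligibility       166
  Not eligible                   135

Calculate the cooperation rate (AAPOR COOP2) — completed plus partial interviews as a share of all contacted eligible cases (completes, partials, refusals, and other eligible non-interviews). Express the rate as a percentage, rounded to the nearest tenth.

64.3%

Top → 173 + 9 = 182
Denom → 173 + 9 + 76 + 25 = 283
COOP2 = 182 / 283 = 0.6431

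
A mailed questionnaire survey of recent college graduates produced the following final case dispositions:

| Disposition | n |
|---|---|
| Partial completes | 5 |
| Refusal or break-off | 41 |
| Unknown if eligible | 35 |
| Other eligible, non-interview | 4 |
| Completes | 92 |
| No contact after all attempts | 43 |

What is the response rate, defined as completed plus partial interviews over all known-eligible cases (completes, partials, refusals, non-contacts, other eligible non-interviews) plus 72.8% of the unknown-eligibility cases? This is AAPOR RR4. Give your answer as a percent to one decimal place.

46.1%

Num = 92 + 5 = 97
Eligible (known) = 92 + 5 + 41 + 43 + 4 = 185
Eligible share of unknowns = 0.7280 × 35 = 25.48
Denom = 185 + 25.48 = 210.48
RR4 = 97 / 210.48 = 0.4609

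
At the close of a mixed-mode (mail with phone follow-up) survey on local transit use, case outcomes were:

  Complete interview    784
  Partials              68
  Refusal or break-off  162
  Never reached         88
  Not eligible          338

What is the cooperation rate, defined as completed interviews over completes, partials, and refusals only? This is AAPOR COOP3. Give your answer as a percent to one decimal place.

77.3%

Numerator: 784
Denominator: 784 + 68 + 162 = 1014
COOP3 = 784 / 1014 = 0.7732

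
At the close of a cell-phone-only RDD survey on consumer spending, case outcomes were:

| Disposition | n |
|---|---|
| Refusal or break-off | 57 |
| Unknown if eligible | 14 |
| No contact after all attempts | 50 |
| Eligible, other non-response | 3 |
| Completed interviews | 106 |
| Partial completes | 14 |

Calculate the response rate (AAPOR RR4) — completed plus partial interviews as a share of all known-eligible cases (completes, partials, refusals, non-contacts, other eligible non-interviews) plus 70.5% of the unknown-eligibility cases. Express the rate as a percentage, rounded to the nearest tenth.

Num → 106 + 14 = 120
Determined eligible → 106 + 14 + 57 + 50 + 3 = 230
Estimated eligible among unknowns → 0.7050 × 14 = 9.87
Denom → 230 + 9.87 = 239.87
RR4 = 120 / 239.87 = 0.5003

50.0%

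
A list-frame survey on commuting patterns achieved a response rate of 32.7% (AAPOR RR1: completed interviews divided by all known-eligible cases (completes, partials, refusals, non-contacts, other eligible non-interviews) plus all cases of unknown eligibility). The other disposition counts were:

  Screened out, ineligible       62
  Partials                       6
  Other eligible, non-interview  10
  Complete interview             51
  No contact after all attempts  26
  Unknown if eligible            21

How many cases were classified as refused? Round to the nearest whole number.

42

RR1 = 51 / D = 0.327
D = 51 / 0.327 = 156.0
Remaining denominator categories sum to 114
refused = 156.0 − 114 ≈ 42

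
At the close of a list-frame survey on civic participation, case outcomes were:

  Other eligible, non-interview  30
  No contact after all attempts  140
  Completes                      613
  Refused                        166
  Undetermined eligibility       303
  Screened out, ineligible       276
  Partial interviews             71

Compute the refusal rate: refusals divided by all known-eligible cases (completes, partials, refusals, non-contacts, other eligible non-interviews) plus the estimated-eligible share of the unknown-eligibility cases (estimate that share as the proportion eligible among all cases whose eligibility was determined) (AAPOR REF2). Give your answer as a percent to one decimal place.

13.2%

Top: 166
Eligible (known): 613 + 71 + 166 + 140 + 30 = 1020
e = 1020 / (1020 + 276) = 1020 / 1296 = 0.7870
e × U: 0.7870 × 303 = 238.46
Base: 1020 + 238.46 = 1258.46
REF2 = 166 / 1258.46 = 0.1319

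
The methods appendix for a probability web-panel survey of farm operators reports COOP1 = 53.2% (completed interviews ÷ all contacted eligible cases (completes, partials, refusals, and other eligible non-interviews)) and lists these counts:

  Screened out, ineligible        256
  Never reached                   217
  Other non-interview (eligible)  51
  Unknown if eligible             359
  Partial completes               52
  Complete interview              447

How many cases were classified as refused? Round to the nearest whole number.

COOP1 = 447 / D = 0.532
D = 447 / 0.532 = 840.2
Rest of base = 550
refused = 840.2 − 550 ≈ 290

290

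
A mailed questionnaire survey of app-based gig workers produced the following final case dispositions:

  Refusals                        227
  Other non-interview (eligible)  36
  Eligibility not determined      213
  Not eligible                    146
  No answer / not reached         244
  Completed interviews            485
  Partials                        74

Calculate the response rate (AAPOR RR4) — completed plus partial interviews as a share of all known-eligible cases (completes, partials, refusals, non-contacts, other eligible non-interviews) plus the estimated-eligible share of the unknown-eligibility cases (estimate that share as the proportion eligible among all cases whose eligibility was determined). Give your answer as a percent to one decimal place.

Top = 485 + 74 = 559
Known eligible = 485 + 74 + 227 + 244 + 36 = 1066
e = 1066 / (1066 + 146) = 1066 / 1212 = 0.8795
Estimated eligible among unknowns = 0.8795 × 213 = 187.33
Denominator = 1066 + 187.33 = 1253.33
RR4 = 559 / 1253.33 = 0.4460

44.6%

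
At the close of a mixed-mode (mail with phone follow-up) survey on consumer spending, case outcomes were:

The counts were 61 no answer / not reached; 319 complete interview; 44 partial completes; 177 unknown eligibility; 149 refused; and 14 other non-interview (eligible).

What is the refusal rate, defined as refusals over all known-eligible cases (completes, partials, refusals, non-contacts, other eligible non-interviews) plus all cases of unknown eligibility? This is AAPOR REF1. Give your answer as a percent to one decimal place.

Numerator → 149
Denom → 319 + 44 + 149 + 61 + 14 + 177 = 764
REF1 = 149 / 764 = 0.1950

19.5%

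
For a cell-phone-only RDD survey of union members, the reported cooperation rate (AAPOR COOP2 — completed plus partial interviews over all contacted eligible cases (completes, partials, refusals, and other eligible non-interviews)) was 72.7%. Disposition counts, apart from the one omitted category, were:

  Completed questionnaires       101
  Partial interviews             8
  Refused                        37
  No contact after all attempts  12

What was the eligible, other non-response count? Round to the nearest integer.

4

Numerator = 101 + 8 = 109
COOP2 = 109 / D = 0.727
D = 109 / 0.727 = 149.9
Other denominator terms total 146
eligible, other non-response = 149.9 − 146 ≈ 4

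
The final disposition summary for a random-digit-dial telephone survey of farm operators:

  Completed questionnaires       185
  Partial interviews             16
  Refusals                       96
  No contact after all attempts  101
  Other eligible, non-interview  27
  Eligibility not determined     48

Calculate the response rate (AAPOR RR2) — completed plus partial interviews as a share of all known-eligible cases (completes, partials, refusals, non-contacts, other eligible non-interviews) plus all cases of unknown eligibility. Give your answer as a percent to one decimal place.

42.5%

Num = 185 + 16 = 201
Base = 185 + 16 + 96 + 101 + 27 + 48 = 473
RR2 = 201 / 473 = 0.4249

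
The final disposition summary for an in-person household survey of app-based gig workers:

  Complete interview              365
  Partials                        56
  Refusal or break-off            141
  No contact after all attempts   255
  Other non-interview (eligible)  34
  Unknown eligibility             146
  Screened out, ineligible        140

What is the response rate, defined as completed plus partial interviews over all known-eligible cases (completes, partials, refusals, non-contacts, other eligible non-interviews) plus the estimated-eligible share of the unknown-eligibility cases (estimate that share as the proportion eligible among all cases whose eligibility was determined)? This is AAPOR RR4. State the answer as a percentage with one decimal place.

43.1%

Top = 365 + 56 = 421
Eligible (known) = 365 + 56 + 141 + 255 + 34 = 851
e = 851 / (851 + 140) = 851 / 991 = 0.8587
Eligible share of unknowns = 0.8587 × 146 = 125.37
Base = 851 + 125.37 = 976.37
RR4 = 421 / 976.37 = 0.4312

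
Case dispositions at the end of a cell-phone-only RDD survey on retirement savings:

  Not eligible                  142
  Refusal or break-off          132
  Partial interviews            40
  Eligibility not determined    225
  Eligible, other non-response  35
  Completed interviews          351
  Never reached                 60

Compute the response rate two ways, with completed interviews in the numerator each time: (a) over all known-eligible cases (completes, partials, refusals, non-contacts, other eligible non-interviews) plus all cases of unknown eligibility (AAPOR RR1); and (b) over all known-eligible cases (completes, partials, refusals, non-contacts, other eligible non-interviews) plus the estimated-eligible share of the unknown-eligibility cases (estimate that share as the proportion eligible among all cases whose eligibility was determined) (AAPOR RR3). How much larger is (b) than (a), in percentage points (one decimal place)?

Top = 351
Denom = 351 + 40 + 132 + 60 + 35 + 225 = 843
RR1 = 351 / 843 = 0.4164
Determined eligible = 351 + 40 + 132 + 60 + 35 = 618
e = 618 / (618 + 142) = 618 / 760 = 0.8132
Estimated eligible among unknowns = 0.8132 × 225 = 182.97
Denom = 618 + 182.97 = 800.97
RR3 = 351 / 800.97 = 0.4382
Difference = 43.82 − 41.64 = 2.18 percentage points

2.2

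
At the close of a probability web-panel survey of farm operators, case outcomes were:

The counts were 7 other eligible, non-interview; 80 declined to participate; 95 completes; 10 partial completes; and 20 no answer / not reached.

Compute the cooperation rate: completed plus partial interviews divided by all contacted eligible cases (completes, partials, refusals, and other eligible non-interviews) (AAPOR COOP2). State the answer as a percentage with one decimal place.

54.7%

Numerator = 95 + 10 = 105
Denominator = 95 + 10 + 80 + 7 = 192
COOP2 = 105 / 192 = 0.5469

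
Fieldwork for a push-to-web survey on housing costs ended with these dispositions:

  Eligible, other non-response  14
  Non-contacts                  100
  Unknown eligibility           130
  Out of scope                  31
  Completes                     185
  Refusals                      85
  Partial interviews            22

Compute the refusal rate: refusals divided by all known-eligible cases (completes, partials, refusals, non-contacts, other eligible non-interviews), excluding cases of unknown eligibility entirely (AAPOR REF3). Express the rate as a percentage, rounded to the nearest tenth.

20.9%

Top = 85
Denominator = 185 + 22 + 85 + 100 + 14 = 406
REF3 = 85 / 406 = 0.2094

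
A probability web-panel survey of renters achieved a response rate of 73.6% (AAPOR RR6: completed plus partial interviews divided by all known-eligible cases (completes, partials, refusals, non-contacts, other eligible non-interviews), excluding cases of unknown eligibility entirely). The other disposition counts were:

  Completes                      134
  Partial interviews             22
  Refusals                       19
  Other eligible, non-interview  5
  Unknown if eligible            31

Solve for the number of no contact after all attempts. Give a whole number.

32

Numerator → 134 + 22 = 156
RR6 = 156 / D = 0.736
D = 156 / 0.736 = 212.0
Rest of base = 180
no contact after all attempts = 212.0 − 180 ≈ 32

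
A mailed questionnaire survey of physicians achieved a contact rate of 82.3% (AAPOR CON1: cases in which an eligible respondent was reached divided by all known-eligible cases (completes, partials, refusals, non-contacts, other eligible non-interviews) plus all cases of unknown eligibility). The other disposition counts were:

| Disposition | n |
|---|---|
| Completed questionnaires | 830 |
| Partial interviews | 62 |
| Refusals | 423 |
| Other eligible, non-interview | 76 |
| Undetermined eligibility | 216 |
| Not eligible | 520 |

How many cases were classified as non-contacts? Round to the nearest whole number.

Top → 830 + 62 + 423 + 76 = 1391
CON1 = 1391 / D = 0.823
D = 1391 / 0.823 = 1690.2
Other denominator terms total 1607
non-contacts = 1690.2 − 1607 ≈ 83

83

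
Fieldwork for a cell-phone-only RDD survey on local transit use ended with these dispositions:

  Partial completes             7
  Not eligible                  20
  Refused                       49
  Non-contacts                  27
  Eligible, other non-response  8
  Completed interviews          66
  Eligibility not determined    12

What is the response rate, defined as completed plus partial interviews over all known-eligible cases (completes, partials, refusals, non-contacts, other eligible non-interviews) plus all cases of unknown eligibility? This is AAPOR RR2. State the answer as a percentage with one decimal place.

Numerator → 66 + 7 = 73
Denominator → 66 + 7 + 49 + 27 + 8 + 12 = 169
RR2 = 73 / 169 = 0.4320

43.2%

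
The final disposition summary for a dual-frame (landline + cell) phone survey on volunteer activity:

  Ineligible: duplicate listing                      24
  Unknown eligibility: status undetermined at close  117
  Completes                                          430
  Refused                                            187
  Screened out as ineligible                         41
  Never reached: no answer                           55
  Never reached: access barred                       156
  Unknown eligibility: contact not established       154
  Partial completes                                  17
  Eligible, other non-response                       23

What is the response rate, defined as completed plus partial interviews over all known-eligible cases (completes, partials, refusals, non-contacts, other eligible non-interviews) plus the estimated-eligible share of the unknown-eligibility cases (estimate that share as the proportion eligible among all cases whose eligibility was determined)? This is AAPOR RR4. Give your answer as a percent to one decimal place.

Never reached = 55 + 156 = 211
Undetermined eligibility = 154 + 117 = 271
Out of scope = 41 + 24 = 65
Num = 430 + 17 = 447
Determined eligible = 430 + 17 + 187 + 211 + 23 = 868
e = 868 / (868 + 65) = 868 / 933 = 0.9303
Estimated eligible among unknowns = 0.9303 × 271 = 252.11
Base = 868 + 252.11 = 1120.11
RR4 = 447 / 1120.11 = 0.3991

39.9%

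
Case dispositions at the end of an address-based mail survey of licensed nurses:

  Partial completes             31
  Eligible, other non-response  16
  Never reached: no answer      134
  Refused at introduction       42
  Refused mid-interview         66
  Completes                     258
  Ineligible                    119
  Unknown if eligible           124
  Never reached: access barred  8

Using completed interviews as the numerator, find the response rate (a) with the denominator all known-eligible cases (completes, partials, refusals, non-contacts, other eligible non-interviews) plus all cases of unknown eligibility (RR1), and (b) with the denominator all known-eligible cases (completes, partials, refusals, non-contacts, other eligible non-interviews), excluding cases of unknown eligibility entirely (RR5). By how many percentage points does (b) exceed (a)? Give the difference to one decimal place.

8.5

Refusal or break-off = 42 + 66 = 108
Never reached = 134 + 8 = 142
Numerator: 258
Denom: 258 + 31 + 108 + 142 + 16 + 124 = 679
RR1 = 258 / 679 = 0.3800
Denom: 258 + 31 + 108 + 142 + 16 = 555
RR5 = 258 / 555 = 0.4649
Difference = 46.49 − 38.00 = 8.49 percentage points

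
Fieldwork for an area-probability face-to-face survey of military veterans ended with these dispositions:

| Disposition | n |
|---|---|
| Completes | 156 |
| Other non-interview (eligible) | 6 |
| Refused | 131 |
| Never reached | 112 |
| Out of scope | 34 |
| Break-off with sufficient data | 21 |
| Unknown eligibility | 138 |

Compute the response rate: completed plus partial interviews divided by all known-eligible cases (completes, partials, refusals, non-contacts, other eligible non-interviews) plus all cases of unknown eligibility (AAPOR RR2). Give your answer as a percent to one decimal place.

Numerator: 156 + 21 = 177
Base: 156 + 21 + 131 + 112 + 6 + 138 = 564
RR2 = 177 / 564 = 0.3138

31.4%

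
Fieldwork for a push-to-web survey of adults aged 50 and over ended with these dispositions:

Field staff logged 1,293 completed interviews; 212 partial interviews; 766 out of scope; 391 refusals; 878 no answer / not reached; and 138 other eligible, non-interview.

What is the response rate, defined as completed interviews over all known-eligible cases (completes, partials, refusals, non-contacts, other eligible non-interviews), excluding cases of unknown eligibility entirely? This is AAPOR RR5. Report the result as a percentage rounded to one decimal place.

44.4%

Numerator → 1293
Denom → 1293 + 212 + 391 + 878 + 138 = 2912
RR5 = 1293 / 2912 = 0.4440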